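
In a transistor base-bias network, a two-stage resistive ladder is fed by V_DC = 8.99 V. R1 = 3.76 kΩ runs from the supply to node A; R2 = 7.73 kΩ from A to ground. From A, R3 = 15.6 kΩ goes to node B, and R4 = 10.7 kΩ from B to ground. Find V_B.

V_B ≈ 2.24 V

Looking into the second stage from A: R3 + R4 = 26.30 kΩ appears in parallel with R2.
Effective lower resistance at A: R2 ‖ 26.30 = 5.974 kΩ.
First divider: V_A = V_DC · 5.974/(3.76 + 5.974) = 5.517 V.
Then the unloaded second divider: V_B = V_A × R4/(R3+R4) = 5.517 × 0.4068 = 2.245 V.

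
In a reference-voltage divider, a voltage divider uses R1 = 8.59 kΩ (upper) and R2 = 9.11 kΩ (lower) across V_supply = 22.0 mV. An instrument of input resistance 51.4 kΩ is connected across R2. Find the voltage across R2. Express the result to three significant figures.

V_out ≈ 10.4 mV

The load sits in parallel with R2, giving an effective lower resistance R2' = R2·R_L/(R2+R_L) = 7.738 kΩ.
Then V_out = V_supply · R2'/(R1 + R2') = 22.0 × 7.738/16.33 = 10.43 mV.
(Unloaded it would be 11.3 mV; the load pulls it down.)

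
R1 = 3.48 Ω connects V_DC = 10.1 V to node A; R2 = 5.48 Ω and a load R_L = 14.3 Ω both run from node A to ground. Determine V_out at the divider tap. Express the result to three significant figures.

V_out ≈ 5.38 V

The load sits in parallel with R2, giving an effective lower resistance R2' = R2·R_L/(R2+R_L) = 3.962 Ω.
Voltage divider with the loaded lower leg: V_out = 10.1 × 3.962/(3.48 + 3.962) = 10.1 × 0.5324 = 5.377 V.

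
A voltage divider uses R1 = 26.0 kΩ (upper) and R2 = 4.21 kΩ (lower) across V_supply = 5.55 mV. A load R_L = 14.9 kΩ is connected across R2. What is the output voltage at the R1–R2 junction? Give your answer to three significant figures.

V_out ≈ 0.622 mV

R2 ‖ R_L = (4.21 × 14.9)/(4.21 + 14.9) = 3.283 kΩ.
Voltage divider with the loaded lower leg: V_out = 5.55 × 3.283/(26.0 + 3.283) = 5.55 × 0.1121 = 0.6221 mV.
(Unloaded it would be 0.773 mV; the load pulls it down.)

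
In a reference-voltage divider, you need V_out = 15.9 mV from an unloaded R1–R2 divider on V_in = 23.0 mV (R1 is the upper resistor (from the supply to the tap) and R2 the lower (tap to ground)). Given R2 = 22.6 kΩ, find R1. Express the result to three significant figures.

R1 ≈ 10.1 kΩ

The divider ratio is R2/(R1+R2) = 15.9/23.0 = 0.6913.
R1 = R2·(1/k − 1) = 22.6 × 0.4465 = 10.09 kΩ.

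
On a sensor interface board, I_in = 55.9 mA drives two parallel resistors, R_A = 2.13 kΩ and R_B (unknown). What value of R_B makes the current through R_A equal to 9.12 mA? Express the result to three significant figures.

R_B ≈ 0.415 kΩ

The fraction through R_A equals R_B/(R_A+R_B).
9.12/55.9 = R_B/(R_A + R_B) → R_B = R_A · (0.1631)/(1 − 0.1631) = 2.13 × 0.1950 = 0.4153 kΩ.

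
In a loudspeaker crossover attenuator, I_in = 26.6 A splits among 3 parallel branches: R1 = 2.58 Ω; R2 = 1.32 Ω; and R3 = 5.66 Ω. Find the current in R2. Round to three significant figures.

Conductances: ΣG = 1/2.58 + 1/1.32 + 1/5.66 = 1.322 (1/Ω).
Current divider: I(R2) = I_in · G_k/ΣG = 26.6 × (0.7576/1.322) = 26.6 × 0.5731 = 15.24 A.

I ≈ 15.2 A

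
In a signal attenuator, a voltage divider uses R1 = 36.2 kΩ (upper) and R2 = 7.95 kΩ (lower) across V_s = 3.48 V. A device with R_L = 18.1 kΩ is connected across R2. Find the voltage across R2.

First combine the lower leg with the load: R2 ‖ R_L = 5.524 kΩ.
Voltage divider with the loaded lower leg: V_out = 3.48 × 5.524/(36.2 + 5.524) = 3.48 × 0.1324 = 0.4607 V.

V_out ≈ 0.461 V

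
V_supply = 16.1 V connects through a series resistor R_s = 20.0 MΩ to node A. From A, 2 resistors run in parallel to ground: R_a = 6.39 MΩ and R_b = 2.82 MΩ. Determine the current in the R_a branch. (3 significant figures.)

Parallel bank: R_p = 1/(1/6.39 + 1/2.82) = 1.957 MΩ.
V_A by voltage divider: V_A = 16.1 × 1.957/(20.0 + 1.957) = 1.435 V.
Branch current I = V_A/R_a = 1.435/6.39 = 0.2245 µA.

I ≈ 0.225 µA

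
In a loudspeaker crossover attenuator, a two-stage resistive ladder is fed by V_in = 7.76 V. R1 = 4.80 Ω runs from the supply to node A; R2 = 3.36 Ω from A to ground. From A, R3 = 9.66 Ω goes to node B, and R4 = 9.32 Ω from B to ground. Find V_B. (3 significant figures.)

V_B ≈ 1.42 V

Looking into the second stage from A: R3 + R4 = 18.98 Ω appears in parallel with R2.
R2 ‖ (R3+R4) = 2.855 Ω.
First divider: V_A = V_in · 2.855/(4.80 + 2.855) = 2.894 V.
Then the unloaded second divider: V_B = V_A × R4/(R3+R4) = 2.894 × 0.4910 = 1.421 V.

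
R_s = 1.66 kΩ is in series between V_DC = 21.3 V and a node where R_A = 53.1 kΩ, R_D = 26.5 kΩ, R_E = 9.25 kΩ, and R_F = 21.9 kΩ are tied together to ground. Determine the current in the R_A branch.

Equivalent of the parallel group: R_p = 4.754 kΩ.
Node voltage V_A = V_DC · R_p/(R_s + R_p) = 21.3 × 0.7412 = 15.79 V.
Branch current I = V_A/R_A = 15.79/53.1 = 0.2973 mA.
(Equivalently: I_total = 3.321 mA, then current-divider fraction G_k/ΣG = 0.08953.)

I ≈ 0.297 mA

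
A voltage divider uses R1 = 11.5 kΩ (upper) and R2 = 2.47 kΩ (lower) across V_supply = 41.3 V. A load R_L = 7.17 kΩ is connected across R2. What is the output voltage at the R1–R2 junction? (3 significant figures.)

V_out ≈ 5.69 V

The load sits in parallel with R2, giving an effective lower resistance R2' = R2·R_L/(R2+R_L) = 1.837 kΩ.
Voltage divider with the loaded lower leg: V_out = 41.3 × 1.837/(11.5 + 1.837) = 41.3 × 0.1377 = 5.689 V.
(Unloaded it would be 7.30 V; the load pulls it down.)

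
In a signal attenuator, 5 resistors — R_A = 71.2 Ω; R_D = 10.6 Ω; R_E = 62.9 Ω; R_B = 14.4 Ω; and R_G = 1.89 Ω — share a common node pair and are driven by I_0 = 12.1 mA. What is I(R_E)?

Conductances: ΣG = 1/71.2 + 1/10.6 + 1/62.9 + 1/14.4 + 1/1.89 = 0.7228 (1/Ω).
R_E takes the fraction G_k/ΣG = 0.01590/0.7228 = 0.02199, so I = 12.1 × 0.02199 = 0.2661 mA.

I ≈ 0.266 mA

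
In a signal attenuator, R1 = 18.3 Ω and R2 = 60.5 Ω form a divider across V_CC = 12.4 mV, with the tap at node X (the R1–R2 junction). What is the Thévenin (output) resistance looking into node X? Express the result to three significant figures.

With V_CC suppressed (replaced by a short), R_th = R1 ‖ R2 = (18.30 × 60.5)/(18.30 + 60.5) = 14.05 Ω.

R_th ≈ 14.1 Ω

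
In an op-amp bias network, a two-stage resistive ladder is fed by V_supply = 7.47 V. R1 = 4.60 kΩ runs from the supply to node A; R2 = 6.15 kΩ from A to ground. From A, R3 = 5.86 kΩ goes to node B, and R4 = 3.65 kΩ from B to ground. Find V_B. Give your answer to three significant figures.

Node A sees R2 in parallel with the series input of stage 2, R3 + R4 = 9.510 kΩ.
R2 ‖ (R3+R4) = 3.735 kΩ.
V_A = 7.47 × 3.735/(4.60 + 3.735) = 3.347 V.
V_B = V_A × 0.3838 = 1.285 V.

V_B ≈ 1.28 V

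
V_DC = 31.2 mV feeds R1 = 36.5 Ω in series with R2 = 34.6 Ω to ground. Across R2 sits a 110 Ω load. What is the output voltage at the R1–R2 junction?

First combine the lower leg with the load: R2 ‖ R_L = 26.32 Ω.
Now apply the divider: V_out = 31.2 × 0.4190 = 13.07 mV.

V_out ≈ 13.1 mV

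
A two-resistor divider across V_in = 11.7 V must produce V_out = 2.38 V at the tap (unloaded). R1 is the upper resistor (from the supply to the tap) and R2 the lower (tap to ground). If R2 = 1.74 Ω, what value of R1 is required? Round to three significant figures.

R1 ≈ 6.81 Ω

Required fraction k = V_out/V_in = 0.2034.
Rearranging, R1 = R2·(1−k)/k = 1.74 × 3.916 = 6.814 Ω.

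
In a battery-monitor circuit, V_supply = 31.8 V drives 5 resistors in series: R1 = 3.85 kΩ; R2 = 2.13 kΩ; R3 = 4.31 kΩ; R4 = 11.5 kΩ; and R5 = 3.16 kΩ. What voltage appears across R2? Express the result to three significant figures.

V ≈ 2.71 V

Series total: ΣR = 3.85 + 2.13 + 4.31 + 11.5 + 3.16 = 24.95 kΩ.
V = V_supply · R/ΣR = 31.8 × 0.08537 = 2.715 V.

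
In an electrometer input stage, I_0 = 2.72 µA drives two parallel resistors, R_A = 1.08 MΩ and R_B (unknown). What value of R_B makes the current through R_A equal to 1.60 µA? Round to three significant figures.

Two-branch current divider: I_A = I_0 · R_B/(R_A + R_B).
1.60/2.72 = R_B/(R_A + R_B) → R_B = R_A · (0.5882)/(1 − 0.5882) = 1.08 × 1.429 = 1.543 MΩ.

R_B ≈ 1.54 MΩ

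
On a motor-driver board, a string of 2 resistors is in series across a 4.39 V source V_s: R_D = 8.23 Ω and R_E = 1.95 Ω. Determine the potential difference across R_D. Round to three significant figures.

V ≈ 3.55 V

Total series resistance ΣR = 8.23 + 1.95 = 10.18 Ω.
By the voltage-divider rule, V = 4.39 × 8.230/10.18 = 3.549 V.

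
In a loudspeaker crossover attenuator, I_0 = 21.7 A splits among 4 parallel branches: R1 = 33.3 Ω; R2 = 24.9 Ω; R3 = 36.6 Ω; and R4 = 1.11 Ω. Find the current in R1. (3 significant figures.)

I ≈ 0.653 A

Total conductance ΣG = 1/33.3 + 1/24.9 + 1/36.6 + 1/1.11 = 0.9984 (units of 1/Ω).
By the current-divider rule, I = I_0 · G_k/ΣG = 21.7 × 0.03008 = 0.6527 A.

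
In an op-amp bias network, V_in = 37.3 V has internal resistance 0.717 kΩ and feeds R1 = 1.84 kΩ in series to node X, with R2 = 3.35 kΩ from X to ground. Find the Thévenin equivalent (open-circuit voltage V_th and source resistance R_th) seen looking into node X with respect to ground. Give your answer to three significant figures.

R1' = 0.717 + 1.84 = 2.557 kΩ (source resistance + R1).
With X open, the divider is unloaded: V_th = 37.3 × 3.35/5.907 = 21.15 V.
Zeroing V_in shorts the top of R1' to ground, so R_th = R1' ‖ R2 = 1.450 kΩ.

V_th ≈ 21.2 V, R_th ≈ 1.45 kΩ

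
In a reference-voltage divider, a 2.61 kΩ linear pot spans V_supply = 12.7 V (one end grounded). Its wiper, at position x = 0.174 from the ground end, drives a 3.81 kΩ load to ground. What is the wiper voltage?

Lower segment x·R_p = 0.4541 kΩ; upper segment (1−x)·R_p = 2.156 kΩ.
R_L loads the lower segment: effective lower R = 0.4058 kΩ.
Then V_out = V_supply · 0.4058/(2.156 + 0.4058) = 2.012 V.

V_out ≈ 2.01 V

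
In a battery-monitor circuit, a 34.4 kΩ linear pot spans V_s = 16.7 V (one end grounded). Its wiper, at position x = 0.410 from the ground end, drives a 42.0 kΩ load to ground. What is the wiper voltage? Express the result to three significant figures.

V_out ≈ 5.71 V

The pot divides into 20.30 kΩ above the wiper and 14.10 kΩ below.
(x·R_p) ‖ R_L = 10.56 kΩ.
Then V_out = V_s · 10.56/(20.30 + 10.56) = 5.715 V.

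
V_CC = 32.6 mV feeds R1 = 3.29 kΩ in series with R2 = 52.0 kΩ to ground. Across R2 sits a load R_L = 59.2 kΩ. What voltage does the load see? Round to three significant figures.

V_out ≈ 29.1 mV

R2 ‖ R_L = (52.0 × 59.2)/(52.0 + 59.2) = 27.68 kΩ.
Voltage divider with the loaded lower leg: V_out = 32.6 × 27.68/(3.29 + 27.68) = 32.6 × 0.8938 = 29.14 mV.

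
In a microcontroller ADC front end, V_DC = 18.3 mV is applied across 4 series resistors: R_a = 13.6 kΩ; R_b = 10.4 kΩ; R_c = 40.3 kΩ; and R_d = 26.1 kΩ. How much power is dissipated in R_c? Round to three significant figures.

P ≈ 1.65 nW

ΣR = 90.40 kΩ → I = 18.3/90.40 = 0.2024 µA.
P = I²R = 0.04098 × 40.3 = 1.651 nW.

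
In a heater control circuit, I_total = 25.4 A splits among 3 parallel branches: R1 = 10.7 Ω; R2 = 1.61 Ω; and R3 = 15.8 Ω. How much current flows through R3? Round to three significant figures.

Total conductance ΣG = 1/10.7 + 1/1.61 + 1/15.8 = 0.7779 (units of 1/Ω).
Current divider: I(R3) = I_total · G_k/ΣG = 25.4 × (0.06329/0.7779) = 25.4 × 0.08136 = 2.067 A.

I ≈ 2.07 A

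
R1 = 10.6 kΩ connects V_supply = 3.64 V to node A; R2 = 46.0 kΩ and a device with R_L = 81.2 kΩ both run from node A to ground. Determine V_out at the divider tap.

R2 ‖ R_L = (46.0 × 81.2)/(46.0 + 81.2) = 29.36 kΩ.
Now apply the divider: V_out = 3.64 × 0.7348 = 2.675 V.

V_out ≈ 2.67 V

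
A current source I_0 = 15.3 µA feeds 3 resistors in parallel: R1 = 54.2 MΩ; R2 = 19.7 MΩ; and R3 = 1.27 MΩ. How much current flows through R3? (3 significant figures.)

I ≈ 14.1 µA

Total conductance ΣG = 1/54.2 + 1/19.7 + 1/1.27 = 0.8566 (units of 1/MΩ).
By the current-divider rule, I = I_0 · G_k/ΣG = 15.3 × 0.9192 = 14.06 µA.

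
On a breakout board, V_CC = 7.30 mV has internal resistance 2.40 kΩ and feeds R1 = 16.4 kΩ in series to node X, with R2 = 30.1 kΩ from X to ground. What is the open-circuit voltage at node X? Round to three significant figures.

R1' = 2.40 + 16.4 = 18.80 kΩ (source resistance + R1).
V_th is the unloaded tap voltage: V_CC · R2/(R1'+R2) = 7.30 × 0.6155 = 4.493 mV.

V_th ≈ 4.49 mV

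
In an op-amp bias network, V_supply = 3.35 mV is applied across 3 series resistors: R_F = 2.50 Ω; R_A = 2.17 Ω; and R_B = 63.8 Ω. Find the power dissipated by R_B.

P ≈ 0.153 µW

Series current I = V_supply/ΣR = 3.35/68.47 = 0.04893 mA.
P(R_B) = I²·R_B = (0.04893)² × 63.8 = 0.1527 µW.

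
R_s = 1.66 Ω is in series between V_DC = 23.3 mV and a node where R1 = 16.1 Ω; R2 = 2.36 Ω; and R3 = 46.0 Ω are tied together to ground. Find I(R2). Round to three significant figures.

I ≈ 5.36 mA

Combine the parallel branches: R_p = (1/16.1 + 1/2.36 + 1/46.0)⁻¹ = 1.970 Ω.
V_A = 23.3 × 1.970/3.630 = 12.65 mV.
I(R2) = V_A / R2 = 12.65/2.36 = 5.358 mA.
(Equivalently: I_total = 6.418 mA, then current-divider fraction G_k/ΣG = 0.8348.)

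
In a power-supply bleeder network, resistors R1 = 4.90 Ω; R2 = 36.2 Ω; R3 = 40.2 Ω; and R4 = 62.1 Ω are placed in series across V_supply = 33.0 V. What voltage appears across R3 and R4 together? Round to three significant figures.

V ≈ 23.5 V

Series total: ΣR = 4.90 + 36.2 + 40.2 + 62.1 = 143.4 Ω.
R_{R3..R4} = 40.2 + 62.1 = 102.3 Ω.
V = V_supply · R/ΣR = 33.0 × 0.7134 = 23.54 V.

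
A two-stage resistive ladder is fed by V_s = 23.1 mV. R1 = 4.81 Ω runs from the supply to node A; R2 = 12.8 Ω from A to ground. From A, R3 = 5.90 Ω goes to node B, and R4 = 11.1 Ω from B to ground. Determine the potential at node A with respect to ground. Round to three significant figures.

Looking into the second stage from A: R3 + R4 = 17.00 Ω appears in parallel with R2.
Effective lower resistance at A: R2 ‖ 17.00 = 7.302 Ω.
V_A = 23.1 × 7.302/(4.81 + 7.302) = 13.93 mV.

V_A ≈ 13.9 mV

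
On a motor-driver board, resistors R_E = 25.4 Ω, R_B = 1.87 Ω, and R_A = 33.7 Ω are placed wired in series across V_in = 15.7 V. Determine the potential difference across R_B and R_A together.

ΣR = 25.4 + 1.87 + 33.7 = 60.97 Ω.
R_{R_B..R_A} = 1.87 + 33.7 = 35.57 Ω.
Voltage divider: V = V_in · (35.57 / 60.97) = 15.7 × 0.5834 = 9.159 V.

V ≈ 9.16 V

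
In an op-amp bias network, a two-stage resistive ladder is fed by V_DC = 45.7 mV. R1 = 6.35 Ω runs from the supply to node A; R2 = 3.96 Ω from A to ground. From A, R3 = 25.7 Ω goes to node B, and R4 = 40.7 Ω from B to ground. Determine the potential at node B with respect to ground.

V_B ≈ 10.4 mV

Looking into the second stage from A: R3 + R4 = 66.40 Ω appears in parallel with R2.
Effective lower resistance at A: R2 ‖ 66.40 = 3.737 Ω.
So V_A = 45.7 × 0.3705 = 16.93 mV.
Then the unloaded second divider: V_B = V_A × R4/(R3+R4) = 16.93 × 0.6130 = 10.38 mV.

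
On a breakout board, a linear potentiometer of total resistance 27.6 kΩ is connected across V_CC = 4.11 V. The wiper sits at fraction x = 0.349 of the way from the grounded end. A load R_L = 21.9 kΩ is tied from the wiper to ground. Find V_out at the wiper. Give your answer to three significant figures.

V_out ≈ 1.12 V

Lower segment x·R_p = 9.632 kΩ; upper segment (1−x)·R_p = 17.97 kΩ.
(x·R_p) ‖ R_L = 6.690 kΩ.
V_out = 4.11 × 6.690/(17.97 + 6.690) = 1.115 V.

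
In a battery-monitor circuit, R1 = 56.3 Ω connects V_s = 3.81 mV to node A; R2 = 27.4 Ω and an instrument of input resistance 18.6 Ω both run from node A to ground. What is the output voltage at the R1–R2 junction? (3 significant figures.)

V_out ≈ 0.626 mV

First combine the lower leg with the load: R2 ‖ R_L = 11.08 Ω.
Now apply the divider: V_out = 3.81 × 0.1644 = 0.6265 mV.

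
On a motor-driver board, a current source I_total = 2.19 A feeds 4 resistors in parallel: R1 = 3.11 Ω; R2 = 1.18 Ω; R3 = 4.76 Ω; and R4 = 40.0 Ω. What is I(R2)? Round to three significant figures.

Total conductance ΣG = 1/3.11 + 1/1.18 + 1/4.76 + 1/40.0 = 1.404 (units of 1/Ω).
R2 takes the fraction G_k/ΣG = 0.8475/1.404 = 0.6036, so I = 2.19 × 0.6036 = 1.322 A.

I ≈ 1.32 A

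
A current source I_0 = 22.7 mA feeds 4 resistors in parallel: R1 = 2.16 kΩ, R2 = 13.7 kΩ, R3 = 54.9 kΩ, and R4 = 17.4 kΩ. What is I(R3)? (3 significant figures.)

I ≈ 0.676 mA

Conductances: ΣG = 1/2.16 + 1/13.7 + 1/54.9 + 1/17.4 = 0.6116 (1/kΩ).
R3 takes the fraction G_k/ΣG = 0.01821/0.6116 = 0.02978, so I = 22.7 × 0.02978 = 0.6760 mA.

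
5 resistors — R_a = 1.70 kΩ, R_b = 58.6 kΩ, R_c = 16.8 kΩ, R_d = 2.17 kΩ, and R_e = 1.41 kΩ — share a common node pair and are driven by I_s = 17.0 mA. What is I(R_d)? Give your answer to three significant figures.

Conductances: ΣG = 1/1.70 + 1/58.6 + 1/16.8 + 1/2.17 + 1/1.41 = 1.835 (1/kΩ).
Current divider: I(R_d) = I_s · G_k/ΣG = 17.0 × (0.4608/1.835) = 17.0 × 0.2512 = 4.270 mA.

I ≈ 4.27 mA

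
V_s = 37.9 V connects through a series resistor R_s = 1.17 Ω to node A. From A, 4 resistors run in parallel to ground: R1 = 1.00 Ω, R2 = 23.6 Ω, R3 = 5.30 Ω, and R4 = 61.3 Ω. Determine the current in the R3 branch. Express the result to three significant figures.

I ≈ 2.91 A

Parallel bank: R_p = 1/(1/1.00 + 1/23.6 + 1/5.30 + 1/61.3) = 0.8017 Ω.
V_A by voltage divider: V_A = 37.9 × 0.8017/(1.17 + 0.8017) = 15.41 V.
Branch current I = V_A/R3 = 15.41/5.30 = 2.908 A.
(Check via current divider: I_total = 19.22 A; share G_k/ΣG = 0.1513 → same result.)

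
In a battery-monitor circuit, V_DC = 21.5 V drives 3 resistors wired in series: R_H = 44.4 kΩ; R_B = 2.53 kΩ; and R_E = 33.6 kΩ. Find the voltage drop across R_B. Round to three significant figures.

V ≈ 0.675 V

Series total: ΣR = 44.4 + 2.53 + 33.6 = 80.53 kΩ.
By the voltage-divider rule, V = 21.5 × 2.530/80.53 = 0.6755 V.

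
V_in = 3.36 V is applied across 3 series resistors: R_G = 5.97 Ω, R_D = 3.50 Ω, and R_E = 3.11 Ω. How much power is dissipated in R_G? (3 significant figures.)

The common current is I = 3.36/12.58 = 0.2671 A.
P(R_G) = I²·R_G = (0.2671)² × 5.97 = 0.4259 W.

P ≈ 0.426 W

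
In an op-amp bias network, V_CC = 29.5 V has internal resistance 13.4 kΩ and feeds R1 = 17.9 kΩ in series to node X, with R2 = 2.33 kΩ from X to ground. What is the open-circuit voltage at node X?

R1' = 13.4 + 17.9 = 31.30 kΩ (source resistance + R1).
V_th is the unloaded tap voltage: V_CC · R2/(R1'+R2) = 29.5 × 0.06928 = 2.044 V.

V_th ≈ 2.04 V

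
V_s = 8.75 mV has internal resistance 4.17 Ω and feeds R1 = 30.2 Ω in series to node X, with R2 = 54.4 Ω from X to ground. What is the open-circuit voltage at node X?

R1' = 4.17 + 30.2 = 34.37 Ω (source resistance + R1).
With X open, the divider is unloaded: V_th = 8.75 × 54.4/88.77 = 5.362 mV.

V_th ≈ 5.36 mV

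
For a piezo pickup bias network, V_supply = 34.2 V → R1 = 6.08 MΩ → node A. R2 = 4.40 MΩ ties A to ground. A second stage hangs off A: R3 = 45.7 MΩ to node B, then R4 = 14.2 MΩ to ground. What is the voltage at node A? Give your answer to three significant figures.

The second stage (R3 + R4 = 59.90 MΩ) loads node A in parallel with R2.
Effective lower resistance at A: R2 ‖ 59.90 = 4.099 MΩ.
So V_A = 34.2 × 0.4027 = 13.77 V.

V_A ≈ 13.8 V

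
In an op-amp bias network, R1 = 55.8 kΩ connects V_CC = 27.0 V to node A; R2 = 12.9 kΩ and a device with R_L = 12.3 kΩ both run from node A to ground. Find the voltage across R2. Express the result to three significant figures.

The load sits in parallel with R2, giving an effective lower resistance R2' = R2·R_L/(R2+R_L) = 6.296 kΩ.
Now apply the divider: V_out = 27.0 × 0.1014 = 2.738 V.
(Unloaded it would be 5.07 V; the load pulls it down.)

V_out ≈ 2.74 V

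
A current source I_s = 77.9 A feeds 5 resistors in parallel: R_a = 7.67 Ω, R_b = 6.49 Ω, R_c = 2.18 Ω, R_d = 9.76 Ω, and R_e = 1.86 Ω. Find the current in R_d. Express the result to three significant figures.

Total conductance ΣG = 1/7.67 + 1/6.49 + 1/2.18 + 1/9.76 + 1/1.86 = 1.383 (units of 1/Ω).
Current divider: I(R_d) = I_s · G_k/ΣG = 77.9 × (0.1025/1.383) = 77.9 × 0.07407 = 5.770 A.

I ≈ 5.77 A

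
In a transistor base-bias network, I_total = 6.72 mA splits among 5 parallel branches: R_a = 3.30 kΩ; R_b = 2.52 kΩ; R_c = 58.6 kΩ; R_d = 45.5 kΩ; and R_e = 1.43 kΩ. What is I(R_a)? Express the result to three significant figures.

Total conductance ΣG = 1/3.30 + 1/2.52 + 1/58.6 + 1/45.5 + 1/1.43 = 1.438 (units of 1/kΩ).
R_a takes the fraction G_k/ΣG = 0.3030/1.438 = 0.2107, so I = 6.72 × 0.2107 = 1.416 mA.

I ≈ 1.42 mA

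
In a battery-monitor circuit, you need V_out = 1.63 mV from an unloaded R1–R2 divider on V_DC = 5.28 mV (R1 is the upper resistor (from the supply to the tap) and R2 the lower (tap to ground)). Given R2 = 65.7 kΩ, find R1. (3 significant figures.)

V_out/V_DC = R2/(R1+R2) = 0.3087.
Rearranging, R1 = R2·(1−k)/k = 65.7 × 2.239 = 147.1 kΩ.

R1 ≈ 147 kΩ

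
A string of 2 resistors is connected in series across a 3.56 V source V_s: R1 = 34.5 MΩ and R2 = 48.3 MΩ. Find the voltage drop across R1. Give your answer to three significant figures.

ΣR = 34.5 + 48.3 = 82.80 MΩ.
By the voltage-divider rule, V = 3.56 × 34.50/82.80 = 1.483 V.

V ≈ 1.48 V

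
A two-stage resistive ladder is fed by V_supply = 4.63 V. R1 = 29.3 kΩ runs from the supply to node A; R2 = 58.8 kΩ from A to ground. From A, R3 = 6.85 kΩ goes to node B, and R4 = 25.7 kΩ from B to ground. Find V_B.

The second stage (R3 + R4 = 32.55 kΩ) loads node A in parallel with R2.
Effective lower resistance at A: R2 ‖ 32.55 = 20.95 kΩ.
So V_A = 4.63 × 0.4169 = 1.930 V.
Then the unloaded second divider: V_B = V_A × R4/(R3+R4) = 1.930 × 0.7896 = 1.524 V.

V_B ≈ 1.52 V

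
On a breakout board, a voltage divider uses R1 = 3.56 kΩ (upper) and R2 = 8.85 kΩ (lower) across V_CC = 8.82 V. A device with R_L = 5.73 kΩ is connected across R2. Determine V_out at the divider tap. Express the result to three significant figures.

V_out ≈ 4.36 V

First combine the lower leg with the load: R2 ‖ R_L = 3.478 kΩ.
Then V_out = V_CC · R2'/(R1 + R2') = 8.82 × 3.478/7.038 = 4.359 V.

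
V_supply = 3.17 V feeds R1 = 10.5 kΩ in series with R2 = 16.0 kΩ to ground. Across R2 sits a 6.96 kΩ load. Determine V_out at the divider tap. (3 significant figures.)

The load sits in parallel with R2, giving an effective lower resistance R2' = R2·R_L/(R2+R_L) = 4.850 kΩ.
Now apply the divider: V_out = 3.17 × 0.3160 = 1.002 V.

V_out ≈ 1.00 V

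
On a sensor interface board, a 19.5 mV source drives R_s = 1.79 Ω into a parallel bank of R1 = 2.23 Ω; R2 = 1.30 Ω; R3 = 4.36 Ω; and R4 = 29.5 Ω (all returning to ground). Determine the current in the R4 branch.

Equivalent of the parallel group: R_p = 0.6753 Ω.
Node voltage V_A = V_in · R_p/(R_s + R_p) = 19.5 × 0.2739 = 5.341 mV.
Branch current I = V_A/R4 = 5.341/29.5 = 0.1811 mA.

I ≈ 0.181 mA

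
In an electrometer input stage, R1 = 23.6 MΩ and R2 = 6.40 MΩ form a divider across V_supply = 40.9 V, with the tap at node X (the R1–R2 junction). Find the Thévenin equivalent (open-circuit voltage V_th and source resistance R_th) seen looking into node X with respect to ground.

V_th ≈ 8.73 V, R_th ≈ 5.03 MΩ

Open-circuit (no load on X): V_th = V_supply · R2/(R1 + R2) = 40.9 × 6.40/(23.60 + 6.40) = 8.725 V.
Looking into X with the source shorted: R_th = R1·R2/(R1+R2) = 23.60 × 6.40/30.00 = 5.035 MΩ.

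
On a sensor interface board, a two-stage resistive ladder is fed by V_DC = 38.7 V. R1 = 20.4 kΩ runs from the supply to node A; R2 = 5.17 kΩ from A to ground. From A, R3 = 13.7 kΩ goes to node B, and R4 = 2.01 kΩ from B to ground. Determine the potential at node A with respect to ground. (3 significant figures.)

Node A sees R2 in parallel with the series input of stage 2, R3 + R4 = 15.71 kΩ.
R2 ‖ (R3+R4) = 3.890 kΩ.
So V_A = 38.7 × 0.1601 = 6.198 V.

V_A ≈ 6.20 V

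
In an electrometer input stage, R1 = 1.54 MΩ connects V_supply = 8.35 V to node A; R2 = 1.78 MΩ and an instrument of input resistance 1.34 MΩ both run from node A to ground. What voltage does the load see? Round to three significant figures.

R2 ‖ R_L = (1.78 × 1.34)/(1.78 + 1.34) = 0.7645 MΩ.
Then V_out = V_supply · R2'/(R1 + R2') = 8.35 × 0.7645/2.304 = 2.770 V.
(Unloaded it would be 4.48 V; the load pulls it down.)

V_out ≈ 2.77 V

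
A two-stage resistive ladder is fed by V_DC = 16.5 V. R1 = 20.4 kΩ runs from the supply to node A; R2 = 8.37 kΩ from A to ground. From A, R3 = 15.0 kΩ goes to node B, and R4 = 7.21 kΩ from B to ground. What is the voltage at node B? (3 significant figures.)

V_B ≈ 1.23 V

Node A sees R2 in parallel with the series input of stage 2, R3 + R4 = 22.21 kΩ.
Effective lower resistance at A: R2 ‖ 22.21 = 6.079 kΩ.
So V_A = 16.5 × 0.2296 = 3.788 V.
Stage 2 is unloaded, so V_B = V_A · R4/(R3+R4) = 3.788 × 7.21/22.21 = 1.230 V.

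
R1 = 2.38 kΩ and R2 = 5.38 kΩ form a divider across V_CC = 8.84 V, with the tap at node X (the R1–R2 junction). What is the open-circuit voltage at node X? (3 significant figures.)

Open-circuit (no load on X): V_th = V_CC · R2/(R1 + R2) = 8.84 × 5.38/(2.380 + 5.38) = 6.129 V.

V_th ≈ 6.13 V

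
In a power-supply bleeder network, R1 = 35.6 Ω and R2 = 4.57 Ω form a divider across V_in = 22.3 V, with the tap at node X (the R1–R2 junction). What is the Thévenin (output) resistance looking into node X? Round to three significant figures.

Zeroing V_in shorts the top of R1 to ground, so R_th = R1 ‖ R2 = 4.050 Ω.

R_th ≈ 4.05 Ω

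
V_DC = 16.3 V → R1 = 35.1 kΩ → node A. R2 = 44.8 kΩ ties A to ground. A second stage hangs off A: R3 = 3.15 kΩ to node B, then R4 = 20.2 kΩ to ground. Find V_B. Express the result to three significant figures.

V_B ≈ 4.29 V

The second stage (R3 + R4 = 23.35 kΩ) loads node A in parallel with R2.
R2 ‖ (R3+R4) = 15.35 kΩ.
V_A = 16.3 × 15.35/(35.1 + 15.35) = 4.959 V.
Then the unloaded second divider: V_B = V_A × R4/(R3+R4) = 4.959 × 0.8651 = 4.290 V.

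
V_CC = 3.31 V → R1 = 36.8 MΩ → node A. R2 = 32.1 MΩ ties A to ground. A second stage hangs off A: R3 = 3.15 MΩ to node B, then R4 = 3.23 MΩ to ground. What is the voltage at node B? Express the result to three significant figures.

V_B ≈ 0.212 V

Node A sees R2 in parallel with the series input of stage 2, R3 + R4 = 6.380 MΩ.
Effective lower resistance at A: R2 ‖ 6.380 = 5.322 MΩ.
V_A = 3.31 × 5.322/(36.8 + 5.322) = 0.4182 V.
V_B = V_A × 0.5063 = 0.2117 V.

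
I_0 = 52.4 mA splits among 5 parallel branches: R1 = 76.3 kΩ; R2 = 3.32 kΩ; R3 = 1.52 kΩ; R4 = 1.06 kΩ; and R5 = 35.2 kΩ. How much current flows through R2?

Total conductance ΣG = 1/76.3 + 1/3.32 + 1/1.52 + 1/1.06 + 1/35.2 = 1.944 (units of 1/kΩ).
Current divider: I(R2) = I_0 · G_k/ΣG = 52.4 × (0.3012/1.944) = 52.4 × 0.1549 = 8.119 mA.

I ≈ 8.12 mA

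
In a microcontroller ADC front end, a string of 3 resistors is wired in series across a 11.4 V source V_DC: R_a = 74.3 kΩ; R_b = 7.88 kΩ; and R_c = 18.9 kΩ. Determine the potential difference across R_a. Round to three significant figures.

V ≈ 8.38 V

ΣR = 74.3 + 7.88 + 18.9 = 101.1 kΩ.
Voltage divider: V = V_DC · (74.30 / 101.1) = 11.4 × 0.7351 = 8.380 V.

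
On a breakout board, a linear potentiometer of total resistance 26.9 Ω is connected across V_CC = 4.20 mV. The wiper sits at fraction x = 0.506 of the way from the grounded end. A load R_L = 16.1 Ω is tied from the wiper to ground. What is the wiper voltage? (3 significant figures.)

The pot divides into 13.29 Ω above the wiper and 13.61 Ω below.
(x·R_p) ‖ R_L = 7.376 Ω.
Then V_out = V_CC · 7.376/(13.29 + 7.376) = 1.499 mV.
(Unloaded: V_out = x·V_CC = 2.13 mV.)

V_out ≈ 1.50 mV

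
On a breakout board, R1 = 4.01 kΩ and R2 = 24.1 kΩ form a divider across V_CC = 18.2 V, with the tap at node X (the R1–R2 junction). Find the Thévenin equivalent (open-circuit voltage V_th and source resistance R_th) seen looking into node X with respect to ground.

V_th ≈ 15.6 V, R_th ≈ 3.44 kΩ

Open-circuit (no load on X): V_th = V_CC · R2/(R1 + R2) = 18.2 × 24.1/(4.010 + 24.1) = 15.60 V.
Looking into X with the source shorted: R_th = R1·R2/(R1+R2) = 4.010 × 24.1/28.11 = 3.438 kΩ.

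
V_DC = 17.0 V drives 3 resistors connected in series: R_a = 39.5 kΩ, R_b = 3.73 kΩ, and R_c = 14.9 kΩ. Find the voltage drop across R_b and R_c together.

V ≈ 5.45 V

ΣR = 39.5 + 3.73 + 14.9 = 58.13 kΩ.
R_{R_b..R_c} = 3.73 + 14.9 = 18.63 kΩ.
Voltage divider: V = V_DC · (18.63 / 58.13) = 17.0 × 0.3205 = 5.448 V.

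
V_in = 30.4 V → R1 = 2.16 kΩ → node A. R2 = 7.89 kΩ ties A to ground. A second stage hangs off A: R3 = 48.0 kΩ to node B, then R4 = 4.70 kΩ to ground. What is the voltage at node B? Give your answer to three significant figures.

V_B ≈ 2.06 V

Node A sees R2 in parallel with the series input of stage 2, R3 + R4 = 52.70 kΩ.
R2 ‖ (R3+R4) = 6.863 kΩ.
So V_A = 30.4 × 0.7606 = 23.12 V.
V_B = V_A × 0.08918 = 2.062 V.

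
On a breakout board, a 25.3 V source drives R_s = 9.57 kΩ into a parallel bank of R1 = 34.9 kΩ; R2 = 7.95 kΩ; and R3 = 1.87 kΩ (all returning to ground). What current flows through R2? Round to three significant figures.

Equivalent of the parallel group: R_p = 1.451 kΩ.
Node voltage V_A = V_in · R_p/(R_s + R_p) = 25.3 × 0.1317 = 3.331 V.
I(R2) = V_A / R2 = 3.331/7.95 = 0.4190 mA.
(Check via current divider: I_total = 2.296 mA; share G_k/ΣG = 0.1825 → same result.)

I ≈ 0.419 mA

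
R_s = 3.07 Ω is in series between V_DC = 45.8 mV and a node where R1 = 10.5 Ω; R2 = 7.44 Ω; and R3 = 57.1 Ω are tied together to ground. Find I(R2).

I ≈ 3.50 mA

Combine the parallel branches: R_p = (1/10.5 + 1/7.44 + 1/57.1)⁻¹ = 4.046 Ω.
V_A = 45.8 × 4.046/7.116 = 26.04 mV.
I(R2) = V_A / R2 = 26.04/7.44 = 3.500 mA.
(Equivalently: I_total = 6.436 mA, then current-divider fraction G_k/ΣG = 0.5438.)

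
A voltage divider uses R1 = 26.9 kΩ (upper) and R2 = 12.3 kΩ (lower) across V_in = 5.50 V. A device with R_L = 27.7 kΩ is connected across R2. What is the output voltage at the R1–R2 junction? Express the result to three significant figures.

R2 ‖ R_L = (12.3 × 27.7)/(12.3 + 27.7) = 8.518 kΩ.
Then V_out = V_in · R2'/(R1 + R2') = 5.50 × 8.518/35.42 = 1.323 V.

V_out ≈ 1.32 V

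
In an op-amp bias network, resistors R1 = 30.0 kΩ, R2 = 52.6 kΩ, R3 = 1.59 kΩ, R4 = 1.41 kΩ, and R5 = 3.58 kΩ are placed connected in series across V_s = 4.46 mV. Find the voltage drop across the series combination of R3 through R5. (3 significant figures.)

V ≈ 0.329 mV

Total series resistance ΣR = 30.0 + 52.6 + 1.59 + 1.41 + 3.58 = 89.18 kΩ.
R_{R3..R5} = 1.59 + 1.41 + 3.58 = 6.580 kΩ.
Voltage divider: V = V_s · (6.580 / 89.18) = 4.46 × 0.07378 = 0.3291 mV.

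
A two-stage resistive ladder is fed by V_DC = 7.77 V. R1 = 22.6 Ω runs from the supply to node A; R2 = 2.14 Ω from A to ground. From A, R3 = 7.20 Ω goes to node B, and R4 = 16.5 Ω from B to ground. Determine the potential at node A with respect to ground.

Node A sees R2 in parallel with the series input of stage 2, R3 + R4 = 23.70 Ω.
Effective lower resistance at A: R2 ‖ 23.70 = 1.963 Ω.
V_A = 7.77 × 1.963/(22.6 + 1.963) = 0.6209 V.

V_A ≈ 0.621 V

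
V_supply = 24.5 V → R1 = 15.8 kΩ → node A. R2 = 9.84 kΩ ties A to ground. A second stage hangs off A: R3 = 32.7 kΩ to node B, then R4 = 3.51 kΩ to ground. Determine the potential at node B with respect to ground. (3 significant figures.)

V_B ≈ 0.781 V

The second stage (R3 + R4 = 36.21 kΩ) loads node A in parallel with R2.
R2 ‖ (R3+R4) = 7.737 kΩ.
So V_A = 24.5 × 0.3287 = 8.054 V.
Then the unloaded second divider: V_B = V_A × R4/(R3+R4) = 8.054 × 0.09693 = 0.7807 V.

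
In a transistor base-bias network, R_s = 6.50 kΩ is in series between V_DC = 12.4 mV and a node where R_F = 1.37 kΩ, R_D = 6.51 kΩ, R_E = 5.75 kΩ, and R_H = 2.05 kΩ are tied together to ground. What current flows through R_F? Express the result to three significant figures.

Parallel bank: R_p = 1/(1/1.37 + 1/6.51 + 1/5.75 + 1/2.05) = 0.6471 kΩ.
V_A = 12.4 × 0.6471/7.147 = 1.123 mV.
I(R_F) = V_A / R_F = 1.123/1.37 = 0.8195 µA.

I ≈ 0.820 µA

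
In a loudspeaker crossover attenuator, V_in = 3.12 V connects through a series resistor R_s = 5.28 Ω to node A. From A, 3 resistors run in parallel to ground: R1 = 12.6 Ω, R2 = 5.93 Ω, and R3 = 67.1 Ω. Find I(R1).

Parallel bank: R_p = 1/(1/12.6 + 1/5.93 + 1/67.1) = 3.804 Ω.
V_A by voltage divider: V_A = 3.12 × 3.804/(5.28 + 3.804) = 1.306 V.
Branch current I = V_A/R1 = 1.306/12.6 = 0.1037 A.

I ≈ 0.104 A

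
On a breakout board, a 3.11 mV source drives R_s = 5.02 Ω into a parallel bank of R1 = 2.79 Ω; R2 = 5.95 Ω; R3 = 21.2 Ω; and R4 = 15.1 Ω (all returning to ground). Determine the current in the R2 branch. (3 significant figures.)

I ≈ 0.124 mA

Equivalent of the parallel group: R_p = 1.563 Ω.
V_A = 3.11 × 1.563/6.583 = 0.7383 mV.
I(R2) = V_A / R2 = 0.7383/5.95 = 0.1241 mA.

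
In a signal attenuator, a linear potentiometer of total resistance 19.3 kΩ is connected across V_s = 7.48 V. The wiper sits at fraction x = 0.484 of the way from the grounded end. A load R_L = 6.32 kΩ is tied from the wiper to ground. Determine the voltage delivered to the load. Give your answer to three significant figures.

V_out ≈ 2.05 V

The pot divides into 9.959 kΩ above the wiper and 9.341 kΩ below.
R_L loads the lower segment: effective lower R = 3.770 kΩ.
V_out = 7.48 × 3.770/(9.959 + 3.770) = 2.054 V.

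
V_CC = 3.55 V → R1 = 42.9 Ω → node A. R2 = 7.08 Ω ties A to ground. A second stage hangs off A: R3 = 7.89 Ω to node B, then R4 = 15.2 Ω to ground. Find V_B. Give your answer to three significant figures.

V_B ≈ 0.262 V

Looking into the second stage from A: R3 + R4 = 23.09 Ω appears in parallel with R2.
Effective lower resistance at A: R2 ‖ 23.09 = 5.419 Ω.
First divider: V_A = V_CC · 5.419/(42.9 + 5.419) = 0.3981 V.
V_B = V_A × 0.6583 = 0.2621 V.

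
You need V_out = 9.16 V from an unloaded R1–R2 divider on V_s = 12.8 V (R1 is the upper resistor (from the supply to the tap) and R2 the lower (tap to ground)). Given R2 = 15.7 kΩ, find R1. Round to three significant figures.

Required fraction k = V_out/V_s = 0.7156.
So R1 = R2 · (V_s/V_out − 1) = 15.7 × (12.8/9.16 − 1) = 15.7 × 0.3974 = 6.239 kΩ.

R1 ≈ 6.24 kΩ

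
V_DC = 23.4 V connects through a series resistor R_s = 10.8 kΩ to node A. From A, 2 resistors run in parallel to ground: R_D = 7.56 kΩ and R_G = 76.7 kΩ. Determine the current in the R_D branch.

Equivalent of the parallel group: R_p = 6.882 kΩ.
V_A = 23.4 × 6.882/17.68 = 9.107 V.
I(R_D) = V_A / R_D = 9.107/7.56 = 1.205 mA.

I ≈ 1.20 mA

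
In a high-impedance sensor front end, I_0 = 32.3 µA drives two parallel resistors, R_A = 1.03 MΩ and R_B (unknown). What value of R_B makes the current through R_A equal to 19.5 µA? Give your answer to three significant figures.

The fraction through R_A equals R_B/(R_A+R_B).
With f = 0.6037, R_B = R_A · f/(1−f) = 1.03 × 1.523 = 1.569 MΩ.

R_B ≈ 1.57 MΩ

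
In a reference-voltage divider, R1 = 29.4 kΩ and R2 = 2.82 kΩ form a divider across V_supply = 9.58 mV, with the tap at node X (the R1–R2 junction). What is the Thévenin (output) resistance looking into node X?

R_th ≈ 2.57 kΩ

With V_supply suppressed (replaced by a short), R_th = R1 ‖ R2 = (29.40 × 2.82)/(29.40 + 2.82) = 2.573 kΩ.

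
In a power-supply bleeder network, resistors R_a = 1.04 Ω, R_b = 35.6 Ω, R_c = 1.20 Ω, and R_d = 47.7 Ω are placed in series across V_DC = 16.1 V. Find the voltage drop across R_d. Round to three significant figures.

V ≈ 8.98 V

Total series resistance ΣR = 1.04 + 35.6 + 1.20 + 47.7 = 85.54 Ω.
Voltage divider: V = V_DC · (47.70 / 85.54) = 16.1 × 0.5576 = 8.978 V.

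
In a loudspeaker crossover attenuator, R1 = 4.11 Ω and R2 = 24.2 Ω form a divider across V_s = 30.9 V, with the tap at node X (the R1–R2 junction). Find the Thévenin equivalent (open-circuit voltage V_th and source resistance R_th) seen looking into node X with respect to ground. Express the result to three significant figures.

V_th is the unloaded tap voltage: V_s · R2/(R1+R2) = 30.9 × 0.8548 = 26.41 V.
Zeroing V_s shorts the top of R1 to ground, so R_th = R1 ‖ R2 = 3.513 Ω.

V_th ≈ 26.4 V, R_th ≈ 3.51 Ω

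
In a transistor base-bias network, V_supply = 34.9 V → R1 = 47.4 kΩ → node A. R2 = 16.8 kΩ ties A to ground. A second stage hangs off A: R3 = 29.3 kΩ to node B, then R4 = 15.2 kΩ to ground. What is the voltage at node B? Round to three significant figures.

Node A sees R2 in parallel with the series input of stage 2, R3 + R4 = 44.50 kΩ.
R2 ‖ (R3+R4) = 12.20 kΩ.
First divider: V_A = V_supply · 12.20/(47.4 + 12.20) = 7.142 V.
Stage 2 is unloaded, so V_B = V_A · R4/(R3+R4) = 7.142 × 15.2/44.50 = 2.440 V.

V_B ≈ 2.44 V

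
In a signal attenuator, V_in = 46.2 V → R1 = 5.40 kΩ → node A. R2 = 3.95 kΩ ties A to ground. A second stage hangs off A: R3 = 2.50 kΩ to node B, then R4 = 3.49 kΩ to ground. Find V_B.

V_B ≈ 8.24 V

Looking into the second stage from A: R3 + R4 = 5.990 kΩ appears in parallel with R2.
Effective lower resistance at A: R2 ‖ 5.990 = 2.380 kΩ.
First divider: V_A = V_in · 2.380/(5.40 + 2.380) = 14.13 V.
Stage 2 is unloaded, so V_B = V_A · R4/(R3+R4) = 14.13 × 3.49/5.990 = 8.235 V.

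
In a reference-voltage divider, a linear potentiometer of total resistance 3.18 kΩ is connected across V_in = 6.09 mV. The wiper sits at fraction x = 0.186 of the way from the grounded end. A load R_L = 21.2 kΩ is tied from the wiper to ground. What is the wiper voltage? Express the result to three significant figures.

The pot divides into 2.589 kΩ above the wiper and 0.5915 kΩ below.
R_L loads the lower segment: effective lower R = 0.5754 kΩ.
Then V_out = V_in · 0.5754/(2.589 + 0.5754) = 1.108 mV.

V_out ≈ 1.11 mV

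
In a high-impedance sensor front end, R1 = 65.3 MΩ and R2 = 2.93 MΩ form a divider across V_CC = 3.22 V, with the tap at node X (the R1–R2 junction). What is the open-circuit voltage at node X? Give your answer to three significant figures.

V_th ≈ 0.138 V

V_th is the unloaded tap voltage: V_CC · R2/(R1+R2) = 3.22 × 0.04294 = 0.1383 V.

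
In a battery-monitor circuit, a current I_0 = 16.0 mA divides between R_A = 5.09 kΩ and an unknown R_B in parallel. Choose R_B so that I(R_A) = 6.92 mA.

R_B ≈ 3.88 kΩ

The fraction through R_A equals R_B/(R_A+R_B).
With f = 0.4325, R_B = R_A · f/(1−f) = 5.09 × 0.7621 = 3.879 kΩ.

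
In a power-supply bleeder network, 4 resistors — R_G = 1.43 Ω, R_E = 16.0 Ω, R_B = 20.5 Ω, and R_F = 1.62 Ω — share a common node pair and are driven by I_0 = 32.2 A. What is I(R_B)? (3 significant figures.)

I ≈ 1.10 A

Total conductance ΣG = 1/1.43 + 1/16.0 + 1/20.5 + 1/1.62 = 1.428 (units of 1/Ω).
Current divider: I(R_B) = I_0 · G_k/ΣG = 32.2 × (0.04878/1.428) = 32.2 × 0.03416 = 1.100 A.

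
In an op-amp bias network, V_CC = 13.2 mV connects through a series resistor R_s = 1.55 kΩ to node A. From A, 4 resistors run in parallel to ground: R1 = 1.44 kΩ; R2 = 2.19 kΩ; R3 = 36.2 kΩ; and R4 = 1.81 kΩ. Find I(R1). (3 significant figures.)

Equivalent of the parallel group: R_p = 0.5776 kΩ.
V_A = 13.2 × 0.5776/2.128 = 3.584 mV.
I(R1) = V_A / R1 = 3.584/1.44 = 2.489 µA.
(Check via current divider: I_total = 6.204 µA; share G_k/ΣG = 0.4011 → same result.)

I ≈ 2.49 µA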